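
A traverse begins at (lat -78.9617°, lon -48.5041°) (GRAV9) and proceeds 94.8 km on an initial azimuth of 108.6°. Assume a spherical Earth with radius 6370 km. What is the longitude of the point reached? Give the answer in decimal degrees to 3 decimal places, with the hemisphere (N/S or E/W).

δ = d/R = 94.8/6370 = 0.014882 rad
φ₂ = arcsin(sin φ₁ cos δ + cos φ₁ sin δ cos θ)
   = arcsin(-0.98150·0.99989 + 0.19147·0.01488·-0.31896) = -79.20376°
λ₂ = λ₁ + atan2(sin θ sin δ cos φ₁, cos δ − sin φ₁ sin φ₂) = -44.18581°

44.186°W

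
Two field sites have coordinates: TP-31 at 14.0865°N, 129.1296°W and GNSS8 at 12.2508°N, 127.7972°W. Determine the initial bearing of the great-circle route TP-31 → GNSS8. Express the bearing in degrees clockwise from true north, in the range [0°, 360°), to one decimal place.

144.6°

Δλ = 1.3324°
y = sin Δλ · cos φ₂ = 0.022723
x = cos φ₁ sin φ₂ − sin φ₁ cos φ₂ cos Δλ = -0.031969
θ = atan2(y, x) = 144.5954° → 144.5954° (mod 360°)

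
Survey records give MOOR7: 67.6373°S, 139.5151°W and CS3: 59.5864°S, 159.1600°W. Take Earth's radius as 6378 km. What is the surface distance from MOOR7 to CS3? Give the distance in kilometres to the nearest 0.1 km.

Δφ = 8.0509°,  Δλ = -19.6449°
a = sin²(Δφ/2) + cos φ₁ cos φ₂ sin²(Δλ/2) = 0.010533
c = 2·arcsin(√a) = 0.205627 rad = 11.7816°
d = R·c = 6378 × 0.205627 = 1311.5 km

1311.5 km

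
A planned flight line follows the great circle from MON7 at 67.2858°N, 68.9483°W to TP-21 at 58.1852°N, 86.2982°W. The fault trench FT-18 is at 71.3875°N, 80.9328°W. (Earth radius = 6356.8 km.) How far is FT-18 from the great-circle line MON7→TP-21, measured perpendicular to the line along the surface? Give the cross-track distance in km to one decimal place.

δ₁₃ = central angle MON7→FT-18 = 0.102490 rad  (haversine)
θ₁₃ = bearing MON7→FT-18 = 319.626°,  θ₁₂ = bearing MON7→TP-21 = 229.128°
dₓₜ = R·arcsin(sin δ₁₃ · sin(θ₁₃ − θ₁₂)) = 6356.8·arcsin(0.10231·sin(90.498°)) = 651.485 km
|dₓₜ| = 651.485 km

651.5 km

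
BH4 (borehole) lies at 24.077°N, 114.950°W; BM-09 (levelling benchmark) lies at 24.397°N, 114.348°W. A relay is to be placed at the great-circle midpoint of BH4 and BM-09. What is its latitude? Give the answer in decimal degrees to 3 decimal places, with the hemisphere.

24.237°N

Bx = cos φ₂ cos Δλ = 0.910655,  By = cos φ₂ sin Δλ = 0.009568
φₘ = atan2(sin φ₁ + sin φ₂, √((cos φ₁ + Bx)² + By²)) = 24.23730°
λₘ = λ₁ + atan2(By, cos φ₁ + Bx) = -114.64938°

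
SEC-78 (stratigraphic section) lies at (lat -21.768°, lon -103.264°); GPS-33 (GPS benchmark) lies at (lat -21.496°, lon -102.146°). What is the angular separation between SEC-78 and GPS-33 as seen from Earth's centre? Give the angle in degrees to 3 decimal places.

1.074°

Δφ = 0.2720°,  Δλ = 1.1180°
a = sin²(Δφ/2) + cos φ₁ cos φ₂ sin²(Δλ/2) = 0.000088
c = 2·arcsin(√a) = 0.018749 rad = 1.0743°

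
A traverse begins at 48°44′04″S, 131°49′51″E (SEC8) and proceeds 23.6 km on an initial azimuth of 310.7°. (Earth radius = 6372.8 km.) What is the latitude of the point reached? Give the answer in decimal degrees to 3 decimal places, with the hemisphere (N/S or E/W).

SEC8: φ = -48.73444°, λ = +131.83083°
δ = d/R = 23.6/6372.8 = 0.003703 rad
φ₂ = arcsin(sin φ₁ cos δ + cos φ₁ sin δ cos θ)
   = arcsin(-0.75166·0.99999 + 0.65955·0.00370·0.65210) = -48.59583°
λ₂ = λ₁ + atan2(sin θ sin δ cos φ₁, cos δ − sin φ₁ sin φ₂) = 131.58761°

48.596°S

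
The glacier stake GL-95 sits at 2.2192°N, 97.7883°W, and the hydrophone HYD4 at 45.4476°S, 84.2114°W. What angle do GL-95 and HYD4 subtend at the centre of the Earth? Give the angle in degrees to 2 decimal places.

Δφ = -47.6668°,  Δλ = 13.5769°
a = sin²(Δφ/2) + cos φ₁ cos φ₂ sin²(Δλ/2) = 0.173074
c = 2·arcsin(√a) = 0.858133 rad = 49.1674°

49.17°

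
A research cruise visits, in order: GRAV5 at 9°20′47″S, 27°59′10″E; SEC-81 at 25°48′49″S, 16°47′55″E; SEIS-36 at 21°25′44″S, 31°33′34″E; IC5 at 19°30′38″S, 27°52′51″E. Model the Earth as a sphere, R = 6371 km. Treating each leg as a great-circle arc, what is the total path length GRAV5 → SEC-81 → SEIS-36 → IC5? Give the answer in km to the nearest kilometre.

GRAV5: φ = -9.34639°, λ = +27.98611°
SEC-81: φ = -25.81361°, λ = +16.79861°
SEIS-36: φ = -21.42889°, λ = +31.55944°
IC5: φ = -19.51056°, λ = +27.88083°
GRAV5→SEC-81: c = 0.341949 rad, d = 2178.56 km
SEC-81→SEIS-36: c = 0.247949 rad, d = 1579.68 km
SEIS-36→IC5: c = 0.068836 rad, d = 438.55 km
Total = 2178.56 + 1579.68 + 438.55 = 4196.79 km

4197 km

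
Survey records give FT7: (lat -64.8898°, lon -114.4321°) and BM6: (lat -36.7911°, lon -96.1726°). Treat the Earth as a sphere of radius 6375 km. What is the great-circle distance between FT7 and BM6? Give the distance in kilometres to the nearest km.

3351 km

Δφ = 28.0987°,  Δλ = 18.2595°
a = sin²(Δφ/2) + cos φ₁ cos φ₂ sin²(Δλ/2) = 0.067487
c = 2·arcsin(√a) = 0.525595 rad = 30.1144°
d = R·c = 6375 × 0.525595 = 3350.7 km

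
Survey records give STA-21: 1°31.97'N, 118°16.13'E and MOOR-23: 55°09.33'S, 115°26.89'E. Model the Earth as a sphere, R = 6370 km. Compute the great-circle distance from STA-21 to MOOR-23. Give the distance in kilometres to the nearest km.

6308 km

STA-21: φ = +1.53283°, λ = +118.26883°
MOOR-23: φ = -55.15550°, λ = +115.44817°
Δφ = -56.6883°,  Δλ = -2.8207°
a = sin²(Δφ/2) + cos φ₁ cos φ₂ sin²(Δλ/2) = 0.225749
c = 2·arcsin(√a) = 0.990226 rad = 56.7358°
d = R·c = 6370 × 0.990226 = 6307.7 km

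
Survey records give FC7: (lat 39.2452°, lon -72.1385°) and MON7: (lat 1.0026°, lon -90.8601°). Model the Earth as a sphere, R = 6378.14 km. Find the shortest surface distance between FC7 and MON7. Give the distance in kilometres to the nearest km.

4663 km

Δφ = -38.2426°,  Δλ = -18.7216°
a = sin²(Δφ/2) + cos φ₁ cos φ₂ sin²(Δλ/2) = 0.127787
c = 2·arcsin(√a) = 0.731120 rad = 41.8901°
d = R·c = 6378.14 × 0.731120 = 4663.2 km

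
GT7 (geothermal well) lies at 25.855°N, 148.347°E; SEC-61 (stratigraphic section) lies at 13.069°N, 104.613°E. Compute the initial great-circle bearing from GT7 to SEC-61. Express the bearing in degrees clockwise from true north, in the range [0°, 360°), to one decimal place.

Δλ = -43.7340°
y = sin Δλ · cos φ₂ = -0.673405
x = cos φ₁ sin φ₂ − sin φ₁ cos φ₂ cos Δλ = -0.103453
θ = atan2(y, x) = -98.7338° → 261.2662° (mod 360°)

261.3°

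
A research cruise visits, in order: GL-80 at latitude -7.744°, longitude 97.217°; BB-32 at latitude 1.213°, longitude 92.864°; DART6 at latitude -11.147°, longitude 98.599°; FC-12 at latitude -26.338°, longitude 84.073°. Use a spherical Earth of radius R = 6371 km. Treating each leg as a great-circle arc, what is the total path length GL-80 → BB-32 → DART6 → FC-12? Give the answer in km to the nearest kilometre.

4895 km

GL-80→BB-32: c = 0.173725 rad, d = 1106.80 km
BB-32→DART6: c = 0.237572 rad, d = 1513.57 km
DART6→FC-12: c = 0.356997 rad, d = 2274.43 km
Total = 1106.80 + 1513.57 + 2274.43 = 4894.80 km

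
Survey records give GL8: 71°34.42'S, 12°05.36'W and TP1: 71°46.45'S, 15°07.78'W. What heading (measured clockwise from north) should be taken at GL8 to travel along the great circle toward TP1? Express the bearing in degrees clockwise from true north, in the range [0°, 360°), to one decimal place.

256.7°

GL8: φ = -71.57367°, λ = -12.08933°
TP1: φ = -71.77417°, λ = -15.12967°
Δλ = -3.0403°
y = sin Δλ · cos φ₂ = -0.016589
x = cos φ₁ sin φ₂ − sin φ₁ cos φ₂ cos Δλ = -0.003917
θ = atan2(y, x) = -103.2858° → 256.7142° (mod 360°)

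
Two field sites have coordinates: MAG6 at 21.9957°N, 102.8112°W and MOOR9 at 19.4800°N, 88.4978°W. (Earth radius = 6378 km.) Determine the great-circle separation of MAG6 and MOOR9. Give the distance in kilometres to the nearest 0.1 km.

1515.5 km

Δφ = -2.5157°,  Δλ = 14.3134°
a = sin²(Δφ/2) + cos φ₁ cos φ₂ sin²(Δλ/2) = 0.014049
c = 2·arcsin(√a) = 0.237619 rad = 13.6146°
d = R·c = 6378 × 0.237619 = 1515.5 km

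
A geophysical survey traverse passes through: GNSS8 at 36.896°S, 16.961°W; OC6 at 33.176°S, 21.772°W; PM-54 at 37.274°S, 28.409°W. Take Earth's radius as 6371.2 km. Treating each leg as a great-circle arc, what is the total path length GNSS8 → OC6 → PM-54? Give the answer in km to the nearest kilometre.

GNSS8→OC6: c = 0.094537 rad, d = 602.31 km
OC6→PM-54: c = 0.118562 rad, d = 755.38 km
Total = 602.31 + 755.38 = 1357.70 km

1358 km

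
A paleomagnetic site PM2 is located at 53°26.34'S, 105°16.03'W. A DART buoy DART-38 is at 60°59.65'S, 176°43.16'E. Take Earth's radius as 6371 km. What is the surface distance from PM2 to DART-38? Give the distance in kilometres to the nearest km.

4483 km

PM2: φ = -53.43900°, λ = -105.26717°
DART-38: φ = -60.99417°, λ = +176.71933°
Δφ = -7.5552°,  Δλ = -78.0135°
a = sin²(Δφ/2) + cos φ₁ cos φ₂ sin²(Δλ/2) = 0.118769
c = 2·arcsin(√a) = 0.703686 rad = 40.3182°
d = R·c = 6371 × 0.703686 = 4483.2 km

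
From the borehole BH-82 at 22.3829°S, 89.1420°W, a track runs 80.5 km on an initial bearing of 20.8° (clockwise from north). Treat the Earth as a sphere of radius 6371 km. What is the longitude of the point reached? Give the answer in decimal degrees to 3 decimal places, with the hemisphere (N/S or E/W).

88.865°W

δ = d/R = 80.5/6371 = 0.012635 rad
φ₂ = arcsin(sin φ₁ cos δ + cos φ₁ sin δ cos θ)
   = arcsin(-0.38079·0.99992 + 0.92466·0.01264·0.93483) = -21.70590°
λ₂ = λ₁ + atan2(sin θ sin δ cos φ₁, cos δ − sin φ₁ sin φ₂) = -88.86531°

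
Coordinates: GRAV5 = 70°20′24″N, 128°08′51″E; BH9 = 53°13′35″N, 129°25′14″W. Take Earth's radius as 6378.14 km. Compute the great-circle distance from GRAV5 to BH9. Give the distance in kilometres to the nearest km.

GRAV5: φ = +70.34000°, λ = +128.14750°
BH9: φ = +53.22639°, λ = -129.42056°
Δφ = -17.1136°,  Δλ = 102.4319°
a = sin²(Δφ/2) + cos φ₁ cos φ₂ sin²(Δλ/2) = 0.144523
c = 2·arcsin(√a) = 0.779943 rad = 44.6875°
d = R·c = 6378.14 × 0.779943 = 4974.6 km

4975 km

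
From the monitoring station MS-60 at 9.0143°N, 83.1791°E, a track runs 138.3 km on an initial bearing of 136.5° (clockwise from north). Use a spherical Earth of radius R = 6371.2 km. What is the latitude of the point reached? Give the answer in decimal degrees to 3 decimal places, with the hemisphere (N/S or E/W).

δ = d/R = 138.3/6371.2 = 0.021707 rad
φ₂ = arcsin(sin φ₁ cos δ + cos φ₁ sin δ cos θ)
   = arcsin(0.15668·0.99976 + 0.98765·0.02171·-0.72537) = 8.11116°
λ₂ = λ₁ + atan2(sin θ sin δ cos φ₁, cos δ − sin φ₁ sin φ₂) = 84.04384°

8.111°N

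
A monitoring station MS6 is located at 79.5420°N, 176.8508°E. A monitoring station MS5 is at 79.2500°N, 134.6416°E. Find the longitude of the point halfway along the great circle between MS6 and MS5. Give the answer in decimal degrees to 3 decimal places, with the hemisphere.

155.445°E

Bx = cos φ₂ cos Δλ = 0.138158,  By = cos φ₂ sin Δλ = -0.125314
φₘ = atan2(sin φ₁ + sin φ₂, √((cos φ₁ + Bx)² + By²)) = 80.09255°
λₘ = λ₁ + atan2(By, cos φ₁ + Bx) = 155.44521°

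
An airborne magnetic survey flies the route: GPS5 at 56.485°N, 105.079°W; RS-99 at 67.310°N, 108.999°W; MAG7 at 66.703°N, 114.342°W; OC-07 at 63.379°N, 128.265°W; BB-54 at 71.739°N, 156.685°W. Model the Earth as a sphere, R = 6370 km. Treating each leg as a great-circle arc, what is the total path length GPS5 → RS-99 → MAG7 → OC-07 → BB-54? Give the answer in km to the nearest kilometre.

3709 km

GPS5→RS-99: c = 0.191567 rad, d = 1220.28 km
RS-99→MAG7: c = 0.037923 rad, d = 241.57 km
MAG7→OC-07: c = 0.117447 rad, d = 748.14 km
OC-07→BB-54: c = 0.235265 rad, d = 1498.64 km
Total = 1220.28 + 241.57 + 748.14 + 1498.64 = 3708.63 km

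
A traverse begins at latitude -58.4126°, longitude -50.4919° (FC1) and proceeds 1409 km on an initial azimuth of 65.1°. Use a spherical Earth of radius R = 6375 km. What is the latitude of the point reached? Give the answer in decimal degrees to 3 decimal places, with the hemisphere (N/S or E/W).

δ = d/R = 1409/6375 = 0.221020 rad
φ₂ = arcsin(sin φ₁ cos δ + cos φ₁ sin δ cos θ)
   = arcsin(-0.85184·0.97567 + 0.52380·0.21922·0.42104) = -51.51520°
λ₂ = λ₁ + atan2(sin θ sin δ cos φ₁, cos δ − sin φ₁ sin φ₂) = -31.85734°

51.515°S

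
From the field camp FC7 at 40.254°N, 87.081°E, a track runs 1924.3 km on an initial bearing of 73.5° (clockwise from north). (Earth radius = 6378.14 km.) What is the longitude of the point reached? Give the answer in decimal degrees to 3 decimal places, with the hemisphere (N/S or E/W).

δ = d/R = 1924.3/6378.14 = 0.301702 rad
φ₂ = arcsin(sin φ₁ cos δ + cos φ₁ sin δ cos θ)
   = arcsin(0.64618·0.95483 + 0.76319·0.29715·0.28402) = 42.95308°
λ₂ = λ₁ + atan2(sin θ sin δ cos φ₁, cos δ − sin φ₁ sin φ₂) = 109.98993°

109.990°E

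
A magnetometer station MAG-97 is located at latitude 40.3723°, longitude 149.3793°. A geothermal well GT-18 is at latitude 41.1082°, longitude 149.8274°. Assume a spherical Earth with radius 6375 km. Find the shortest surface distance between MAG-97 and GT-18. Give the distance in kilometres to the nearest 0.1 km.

Δφ = 0.7359°,  Δλ = 0.4481°
a = sin²(Δφ/2) + cos φ₁ cos φ₂ sin²(Δλ/2) = 0.000050
c = 2·arcsin(√a) = 0.014145 rad = 0.8104°
d = R·c = 6375 × 0.014145 = 90.2 km

90.2 km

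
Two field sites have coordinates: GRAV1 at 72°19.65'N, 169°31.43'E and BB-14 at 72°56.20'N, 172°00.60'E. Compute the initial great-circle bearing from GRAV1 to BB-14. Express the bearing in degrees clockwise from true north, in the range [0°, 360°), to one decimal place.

49.4°

GRAV1: φ = +72.32750°, λ = +169.52383°
BB-14: φ = +72.93667°, λ = +172.01000°
Δλ = 2.4862°
y = sin Δλ · cos φ₂ = 0.012728
x = cos φ₁ sin φ₂ − sin φ₁ cos φ₂ cos Δλ = 0.010895
θ = atan2(y, x) = 49.4380° → 49.4380° (mod 360°)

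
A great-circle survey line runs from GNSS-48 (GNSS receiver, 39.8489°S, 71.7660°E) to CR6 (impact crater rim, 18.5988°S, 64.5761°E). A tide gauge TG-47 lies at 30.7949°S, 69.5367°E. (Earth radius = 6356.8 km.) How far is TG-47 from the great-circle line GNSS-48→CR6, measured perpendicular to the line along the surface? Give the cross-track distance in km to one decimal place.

112.5 km

δ₁₃ = central angle GNSS-48→TG-47 = 0.161163 rad  (haversine)
θ₁₃ = bearing GNSS-48→TG-47 = 347.981°,  θ₁₂ = bearing GNSS-48→CR6 = 341.652°
dₓₜ = R·arcsin(sin δ₁₃ · sin(θ₁₃ − θ₁₂)) = 6356.8·arcsin(0.16047·sin(6.330°)) = 112.466 km
|dₓₜ| = 112.466 km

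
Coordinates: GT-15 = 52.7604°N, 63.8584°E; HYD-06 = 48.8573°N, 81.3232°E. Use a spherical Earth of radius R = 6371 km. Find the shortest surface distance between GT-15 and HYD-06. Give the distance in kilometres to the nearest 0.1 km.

1297.7 km

Δφ = -3.9031°,  Δλ = 17.4648°
a = sin²(Δφ/2) + cos φ₁ cos φ₂ sin²(Δλ/2) = 0.010337
c = 2·arcsin(√a) = 0.203692 rad = 11.6707°
d = R·c = 6371 × 0.203692 = 1297.7 km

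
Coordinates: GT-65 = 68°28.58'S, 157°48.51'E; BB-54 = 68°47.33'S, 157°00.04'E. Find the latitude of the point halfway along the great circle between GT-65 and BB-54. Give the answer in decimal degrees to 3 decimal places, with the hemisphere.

68.633°S

GT-65: φ = -68.47633°, λ = +157.80850°
BB-54: φ = -68.78883°, λ = +157.00067°
Bx = cos φ₂ cos Δλ = 0.361770,  By = cos φ₂ sin Δλ = -0.005101
φₘ = atan2(sin φ₁ + sin φ₂, √((cos φ₁ + Bx)² + By²)) = -68.63307°
λₘ = λ₁ + atan2(By, cos φ₁ + Bx) = 157.40740°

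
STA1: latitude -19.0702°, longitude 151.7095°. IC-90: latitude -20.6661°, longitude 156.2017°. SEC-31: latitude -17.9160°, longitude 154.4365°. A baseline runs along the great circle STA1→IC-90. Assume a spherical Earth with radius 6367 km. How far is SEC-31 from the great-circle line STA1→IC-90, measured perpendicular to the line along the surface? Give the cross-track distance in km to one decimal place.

222.7 km

δ₁₃ = central angle STA1→SEC-31 = 0.049427 rad  (haversine)
θ₁₃ = bearing STA1→SEC-31 = 66.386°,  θ₁₂ = bearing STA1→IC-90 = 111.447°
dₓₜ = R·arcsin(sin δ₁₃ · sin(θ₁₃ − θ₁₂)) = 6367·arcsin(0.04941·sin(-45.061°)) = -222.722 km
|dₓₜ| = 222.722 km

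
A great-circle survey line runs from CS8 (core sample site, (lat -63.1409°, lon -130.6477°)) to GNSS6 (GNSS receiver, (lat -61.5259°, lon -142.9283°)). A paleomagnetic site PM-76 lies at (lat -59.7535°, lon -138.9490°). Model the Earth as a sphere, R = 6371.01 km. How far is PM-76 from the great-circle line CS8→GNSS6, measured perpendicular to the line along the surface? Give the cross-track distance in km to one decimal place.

δ₁₃ = central angle CS8→PM-76 = 0.090934 rad  (haversine)
θ₁₃ = bearing CS8→PM-76 = 306.786°,  θ₁₂ = bearing CS8→GNSS6 = 280.312°
dₓₜ = R·arcsin(sin δ₁₃ · sin(θ₁₃ − θ₁₂)) = 6371.01·arcsin(0.09081·sin(26.474°)) = 257.978 km
|dₓₜ| = 257.978 km

258.0 km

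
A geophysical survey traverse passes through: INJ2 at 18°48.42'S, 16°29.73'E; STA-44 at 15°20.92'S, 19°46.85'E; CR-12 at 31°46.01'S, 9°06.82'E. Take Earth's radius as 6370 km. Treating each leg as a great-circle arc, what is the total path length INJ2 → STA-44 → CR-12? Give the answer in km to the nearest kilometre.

2641 km

INJ2: φ = -18.80700°, λ = +16.49550°
STA-44: φ = -15.34867°, λ = +19.78083°
CR-12: φ = -31.76683°, λ = +9.11367°
INJ2→STA-44: c = 0.081525 rad, d = 519.31 km
STA-44→CR-12: c = 0.333030 rad, d = 2121.40 km
Total = 519.31 + 2121.40 = 2640.71 km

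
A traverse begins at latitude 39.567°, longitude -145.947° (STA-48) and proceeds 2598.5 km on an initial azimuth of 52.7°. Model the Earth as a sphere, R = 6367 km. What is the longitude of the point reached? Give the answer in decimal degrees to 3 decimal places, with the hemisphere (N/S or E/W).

116.286°W

δ = d/R = 2598.5/6367 = 0.408120 rad
φ₂ = arcsin(sin φ₁ cos δ + cos φ₁ sin δ cos θ)
   = arcsin(0.63698·0.91787 + 0.77088·0.39688·0.60599) = 50.35985°
λ₂ = λ₁ + atan2(sin θ sin δ cos φ₁, cos δ − sin φ₁ sin φ₂) = -116.28562°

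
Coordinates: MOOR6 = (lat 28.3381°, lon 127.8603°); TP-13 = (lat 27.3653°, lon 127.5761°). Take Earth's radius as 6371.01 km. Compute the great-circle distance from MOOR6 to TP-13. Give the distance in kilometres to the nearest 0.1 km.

111.7 km

Δφ = -0.9728°,  Δλ = -0.2842°
a = sin²(Δφ/2) + cos φ₁ cos φ₂ sin²(Δλ/2) = 0.000077
c = 2·arcsin(√a) = 0.017536 rad = 1.0047°
d = R·c = 6371.01 × 0.017536 = 111.7 km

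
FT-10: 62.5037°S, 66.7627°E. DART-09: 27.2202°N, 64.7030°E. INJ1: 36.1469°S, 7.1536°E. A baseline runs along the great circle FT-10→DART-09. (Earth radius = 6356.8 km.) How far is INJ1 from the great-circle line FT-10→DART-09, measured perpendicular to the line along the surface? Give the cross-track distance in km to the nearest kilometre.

4870 km

δ₁₃ = central angle FT-10→INJ1 = 0.778688 rad  (haversine)
θ₁₃ = bearing FT-10→INJ1 = 277.365°,  θ₁₂ = bearing FT-10→DART-09 = 358.168°
dₓₜ = R·arcsin(sin δ₁₃ · sin(θ₁₃ − θ₁₂)) = 6356.8·arcsin(0.70235·sin(-80.803°)) = -4869.833 km
|dₓₜ| = 4869.833 km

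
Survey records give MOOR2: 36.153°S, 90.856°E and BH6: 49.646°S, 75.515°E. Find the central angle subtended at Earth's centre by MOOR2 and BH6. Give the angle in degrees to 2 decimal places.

Δφ = -13.4930°,  Δλ = -15.3410°
a = sin²(Δφ/2) + cos φ₁ cos φ₂ sin²(Δλ/2) = 0.023115
c = 2·arcsin(√a) = 0.305259 rad = 17.4900°

17.49°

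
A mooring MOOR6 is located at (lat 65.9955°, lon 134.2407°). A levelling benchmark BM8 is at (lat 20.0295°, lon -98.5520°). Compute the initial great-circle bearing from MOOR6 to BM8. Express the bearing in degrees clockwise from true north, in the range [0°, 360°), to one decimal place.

Δλ = 127.2073°
y = sin Δλ · cos φ₂ = 0.748281
x = cos φ₁ sin φ₂ − sin φ₁ cos φ₂ cos Δλ = 0.658324
θ = atan2(y, x) = 48.6592° → 48.6592° (mod 360°)

48.7°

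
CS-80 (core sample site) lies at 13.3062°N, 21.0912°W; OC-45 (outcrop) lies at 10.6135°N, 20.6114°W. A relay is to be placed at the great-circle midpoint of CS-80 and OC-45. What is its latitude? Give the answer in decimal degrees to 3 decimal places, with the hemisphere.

11.960°N

Bx = cos φ₂ cos Δλ = 0.982858,  By = cos φ₂ sin Δλ = 0.008231
φₘ = atan2(sin φ₁ + sin φ₂, √((cos φ₁ + Bx)² + By²)) = 11.95995°
λₘ = λ₁ + atan2(By, cos φ₁ + Bx) = -20.85011°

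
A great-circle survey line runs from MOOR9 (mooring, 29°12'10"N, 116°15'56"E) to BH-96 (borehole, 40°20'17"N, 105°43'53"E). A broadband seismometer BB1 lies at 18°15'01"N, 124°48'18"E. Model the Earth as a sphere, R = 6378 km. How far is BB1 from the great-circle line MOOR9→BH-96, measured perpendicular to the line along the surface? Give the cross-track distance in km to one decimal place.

MOOR9: φ = +29.20278°, λ = +116.26556°
BH-96: φ = +40.33806°, λ = +105.73139°
BB1: φ = +18.25028°, λ = +124.80500°
δ₁₃ = central angle MOOR9→BB1 = 0.234654 rad  (haversine)
θ₁₃ = bearing MOOR9→BB1 = 142.661°,  θ₁₂ = bearing MOOR9→BH-96 = 325.051°
dₓₜ = R·arcsin(sin δ₁₃ · sin(θ₁₃ − θ₁₂)) = 6378·arcsin(0.23251·sin(-182.389°)) = 61.824 km
|dₓₜ| = 61.824 km

61.8 km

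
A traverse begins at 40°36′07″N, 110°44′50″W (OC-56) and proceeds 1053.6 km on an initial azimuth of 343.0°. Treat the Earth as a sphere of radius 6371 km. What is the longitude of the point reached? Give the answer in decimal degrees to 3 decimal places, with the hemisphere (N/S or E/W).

OC-56: φ = +40.60194°, λ = -110.74722°
δ = d/R = 1053.6/6371 = 0.165374 rad
φ₂ = arcsin(sin φ₁ cos δ + cos φ₁ sin δ cos θ)
   = arcsin(0.65080·0.98636 + 0.75925·0.16462·0.95630) = 49.59205°
λ₂ = λ₁ + atan2(sin θ sin δ cos φ₁, cos δ − sin φ₁ sin φ₂) = -115.00535°

115.005°W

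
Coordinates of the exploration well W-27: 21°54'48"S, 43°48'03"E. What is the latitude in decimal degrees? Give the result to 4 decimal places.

21.9133°S

21° + 54′/60 + 48″/3600 = 21 + 0.90000 + 0.01333 = 21.9133°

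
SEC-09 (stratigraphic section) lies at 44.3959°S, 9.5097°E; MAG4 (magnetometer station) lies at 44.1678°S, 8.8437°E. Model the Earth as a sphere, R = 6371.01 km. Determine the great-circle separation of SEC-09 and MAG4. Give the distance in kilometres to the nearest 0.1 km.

58.8 km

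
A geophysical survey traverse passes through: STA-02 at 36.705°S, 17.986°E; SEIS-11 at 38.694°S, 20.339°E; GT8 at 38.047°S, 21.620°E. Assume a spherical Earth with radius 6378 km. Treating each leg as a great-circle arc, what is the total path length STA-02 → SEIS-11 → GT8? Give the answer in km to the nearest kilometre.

STA-02→SEIS-11: c = 0.047546 rad, d = 303.25 km
SEIS-11→GT8: c = 0.020851 rad, d = 132.99 km
Total = 303.25 + 132.99 = 436.23 km

436 km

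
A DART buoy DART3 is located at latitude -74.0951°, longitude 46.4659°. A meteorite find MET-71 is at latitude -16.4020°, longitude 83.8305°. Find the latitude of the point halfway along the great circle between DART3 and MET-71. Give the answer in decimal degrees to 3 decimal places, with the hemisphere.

46.302°S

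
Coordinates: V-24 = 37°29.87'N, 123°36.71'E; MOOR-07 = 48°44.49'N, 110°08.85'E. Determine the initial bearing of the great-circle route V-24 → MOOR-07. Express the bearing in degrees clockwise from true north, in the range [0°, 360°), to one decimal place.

323.3°

V-24: φ = +37.49783°, λ = +123.61183°
MOOR-07: φ = +48.74150°, λ = +110.14750°
Δλ = -13.4643°
y = sin Δλ · cos φ₂ = -0.153548
x = cos φ₁ sin φ₂ − sin φ₁ cos φ₂ cos Δλ = 0.206015
θ = atan2(y, x) = -36.6980° → 323.3020° (mod 360°)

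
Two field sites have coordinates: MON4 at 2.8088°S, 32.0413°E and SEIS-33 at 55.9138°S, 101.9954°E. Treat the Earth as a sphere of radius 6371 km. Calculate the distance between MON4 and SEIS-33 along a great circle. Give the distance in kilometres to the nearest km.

Δφ = -53.1050°,  Δλ = 69.9541°
a = sin²(Δφ/2) + cos φ₁ cos φ₂ sin²(Δλ/2) = 0.383772
c = 2·arcsin(√a) = 1.336193 rad = 76.5582°
d = R·c = 6371 × 1.336193 = 8512.9 km

8513 km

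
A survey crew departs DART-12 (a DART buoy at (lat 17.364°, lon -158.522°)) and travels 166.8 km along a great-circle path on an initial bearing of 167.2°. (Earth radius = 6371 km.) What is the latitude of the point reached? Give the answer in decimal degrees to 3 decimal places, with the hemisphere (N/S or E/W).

δ = d/R = 166.8/6371 = 0.026181 rad
φ₂ = arcsin(sin φ₁ cos δ + cos φ₁ sin δ cos θ)
   = arcsin(0.29844·0.99966 + 0.95443·0.02618·-0.97515) = 15.90092°
λ₂ = λ₁ + atan2(sin θ sin δ cos φ₁, cos δ − sin φ₁ sin φ₂) = -158.17648°

15.901°N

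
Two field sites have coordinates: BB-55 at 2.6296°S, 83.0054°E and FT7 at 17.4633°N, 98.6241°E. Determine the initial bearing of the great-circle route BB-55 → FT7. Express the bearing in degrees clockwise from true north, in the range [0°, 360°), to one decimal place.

36.9°

Δλ = 15.6187°
y = sin Δλ · cos φ₂ = 0.256825
x = cos φ₁ sin φ₂ − sin φ₁ cos φ₂ cos Δλ = 0.341927
θ = atan2(y, x) = 36.9106° → 36.9106° (mod 360°)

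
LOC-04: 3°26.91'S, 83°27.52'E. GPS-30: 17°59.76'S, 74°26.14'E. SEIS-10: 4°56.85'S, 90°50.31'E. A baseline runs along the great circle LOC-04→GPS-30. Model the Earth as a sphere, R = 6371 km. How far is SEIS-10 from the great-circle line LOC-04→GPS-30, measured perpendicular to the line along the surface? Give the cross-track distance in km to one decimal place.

LOC-04: φ = -3.44850°, λ = +83.45867°
GPS-30: φ = -17.99600°, λ = +74.43567°
SEIS-10: φ = -4.94750°, λ = +90.83850°
δ₁₃ = central angle LOC-04→SEIS-10 = 0.131090 rad  (haversine)
θ₁₃ = bearing LOC-04→SEIS-10 = 101.767°,  θ₁₂ = bearing LOC-04→GPS-30 = 210.632°
dₓₜ = R·arcsin(sin δ₁₃ · sin(θ₁₃ − θ₁₂)) = 6371·arcsin(0.13071·sin(-108.866°)) = -790.069 km
|dₓₜ| = 790.069 km

790.1 km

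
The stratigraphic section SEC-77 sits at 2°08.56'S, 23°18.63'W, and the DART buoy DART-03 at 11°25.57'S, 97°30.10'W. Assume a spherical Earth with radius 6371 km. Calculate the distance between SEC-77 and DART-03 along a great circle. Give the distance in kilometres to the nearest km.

8238 km

SEC-77: φ = -2.14267°, λ = -23.31050°
DART-03: φ = -11.42617°, λ = -97.50167°
Δφ = -9.2835°,  Δλ = -74.1912°
a = sin²(Δφ/2) + cos φ₁ cos φ₂ sin²(Δλ/2) = 0.362875
c = 2·arcsin(√a) = 1.292987 rad = 74.0827°
d = R·c = 6371 × 1.292987 = 8237.6 km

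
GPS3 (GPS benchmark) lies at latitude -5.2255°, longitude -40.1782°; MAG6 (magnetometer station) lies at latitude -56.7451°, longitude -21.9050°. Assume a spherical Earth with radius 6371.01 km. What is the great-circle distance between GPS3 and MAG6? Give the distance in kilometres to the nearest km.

5950 km

Δφ = -51.5196°,  Δλ = 18.2732°
a = sin²(Δφ/2) + cos φ₁ cos φ₂ sin²(Δλ/2) = 0.202645
c = 2·arcsin(√a) = 0.933893 rad = 53.5081°
d = R·c = 6371.01 × 0.933893 = 5949.8 km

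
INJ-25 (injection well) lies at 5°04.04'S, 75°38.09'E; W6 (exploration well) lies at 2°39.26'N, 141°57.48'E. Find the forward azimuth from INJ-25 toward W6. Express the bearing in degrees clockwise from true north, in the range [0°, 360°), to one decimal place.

84.9°

INJ-25: φ = -5.06733°, λ = +75.63483°
W6: φ = +2.65433°, λ = +141.95800°
Δλ = 66.3232°
y = sin Δλ · cos φ₂ = 0.914842
x = cos φ₁ sin φ₂ − sin φ₁ cos φ₂ cos Δλ = 0.081561
θ = atan2(y, x) = 84.9054° → 84.9054° (mod 360°)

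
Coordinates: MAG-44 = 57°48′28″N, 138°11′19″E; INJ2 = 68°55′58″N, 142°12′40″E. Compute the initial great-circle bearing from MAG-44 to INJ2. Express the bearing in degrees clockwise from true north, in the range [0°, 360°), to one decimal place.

MAG-44: φ = +57.80778°, λ = +138.18861°
INJ2: φ = +68.93278°, λ = +142.21111°
Δλ = 4.0225°
y = sin Δλ · cos φ₂ = 0.025216
x = cos φ₁ sin φ₂ − sin φ₁ cos φ₂ cos Δλ = 0.193699
θ = atan2(y, x) = 7.4170° → 7.4170° (mod 360°)

7.4°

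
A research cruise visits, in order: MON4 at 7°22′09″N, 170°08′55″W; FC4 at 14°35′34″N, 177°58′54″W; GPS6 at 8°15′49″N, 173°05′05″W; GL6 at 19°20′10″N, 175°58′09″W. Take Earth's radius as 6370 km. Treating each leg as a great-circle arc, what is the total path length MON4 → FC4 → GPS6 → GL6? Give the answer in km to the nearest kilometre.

3325 km

MON4: φ = +7.36917°, λ = -170.14861°
FC4: φ = +14.59278°, λ = -177.98167°
GPS6: φ = +8.26361°, λ = -173.08472°
GL6: φ = +19.33611°, λ = -175.96917°
MON4→FC4: c = 0.184064 rad, d = 1172.49 km
FC4→GPS6: c = 0.138608 rad, d = 882.93 km
GPS6→GL6: c = 0.199318 rad, d = 1269.65 km
Total = 1172.49 + 882.93 + 1269.65 = 3325.08 km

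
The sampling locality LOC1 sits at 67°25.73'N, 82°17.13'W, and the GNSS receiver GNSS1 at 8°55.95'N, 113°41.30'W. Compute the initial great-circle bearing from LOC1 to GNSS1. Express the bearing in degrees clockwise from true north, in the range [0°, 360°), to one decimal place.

215.6°

LOC1: φ = +67.42883°, λ = -82.28550°
GNSS1: φ = +8.93250°, λ = -113.68833°
Δλ = -31.4028°
y = sin Δλ · cos φ₂ = -0.514732
x = cos φ₁ sin φ₂ − sin φ₁ cos φ₂ cos Δλ = -0.718992
θ = atan2(y, x) = -144.4008° → 215.5992° (mod 360°)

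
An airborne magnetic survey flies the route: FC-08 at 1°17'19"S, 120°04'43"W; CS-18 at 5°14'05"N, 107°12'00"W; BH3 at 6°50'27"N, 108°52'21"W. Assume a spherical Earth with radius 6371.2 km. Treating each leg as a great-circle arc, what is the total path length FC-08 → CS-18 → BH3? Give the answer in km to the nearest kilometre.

1861 km

FC-08: φ = -1.28861°, λ = -120.07861°
CS-18: φ = +5.23472°, λ = -107.20000°
BH3: φ = +6.84083°, λ = -108.87250°
FC-08→CS-18: c = 0.251736 rad, d = 1603.86 km
CS-18→BH3: c = 0.040353 rad, d = 257.10 km
Total = 1603.86 + 257.10 = 1860.96 km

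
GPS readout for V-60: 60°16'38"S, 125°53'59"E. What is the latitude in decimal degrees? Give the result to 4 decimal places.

60.2772°S

60° + 16′/60 + 38″/3600 = 60 + 0.26667 + 0.01056 = 60.2772°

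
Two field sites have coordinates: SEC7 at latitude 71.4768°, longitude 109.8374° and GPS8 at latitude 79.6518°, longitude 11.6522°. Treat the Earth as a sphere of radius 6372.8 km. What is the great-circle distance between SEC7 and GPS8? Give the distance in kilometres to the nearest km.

Δφ = 8.1750°,  Δλ = -98.1852°
a = sin²(Δφ/2) + cos φ₁ cos φ₂ sin²(Δλ/2) = 0.037676
c = 2·arcsin(√a) = 0.390688 rad = 22.3848°
d = R·c = 6372.8 × 0.390688 = 2489.8 km

2490 km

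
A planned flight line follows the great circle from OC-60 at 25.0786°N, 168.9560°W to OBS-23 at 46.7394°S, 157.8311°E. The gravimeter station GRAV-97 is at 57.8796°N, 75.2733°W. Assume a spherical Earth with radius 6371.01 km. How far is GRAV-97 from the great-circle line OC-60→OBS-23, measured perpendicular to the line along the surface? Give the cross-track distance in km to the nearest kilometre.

1217 km

δ₁₃ = central angle OC-60→GRAV-97 = 1.236558 rad  (haversine)
θ₁₃ = bearing OC-60→GRAV-97 = 34.172°,  θ₁₂ = bearing OC-60→OBS-23 = 202.582°
dₓₜ = R·arcsin(sin δ₁₃ · sin(θ₁₃ − θ₁₂)) = 6371.01·arcsin(0.94466·sin(-168.409°)) = -1216.613 km
|dₓₜ| = 1216.613 km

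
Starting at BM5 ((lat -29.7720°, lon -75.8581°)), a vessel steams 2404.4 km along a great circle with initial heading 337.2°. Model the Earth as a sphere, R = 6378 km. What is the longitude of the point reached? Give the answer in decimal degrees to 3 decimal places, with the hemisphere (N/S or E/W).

84.177°W

δ = d/R = 2404.4/6378 = 0.376983 rad
φ₂ = arcsin(sin φ₁ cos δ + cos φ₁ sin δ cos θ)
   = arcsin(-0.49655·0.92978 + 0.86801·0.36812·0.92186) = -9.62040°
λ₂ = λ₁ + atan2(sin θ sin δ cos φ₁, cos δ − sin φ₁ sin φ₂) = -84.17720°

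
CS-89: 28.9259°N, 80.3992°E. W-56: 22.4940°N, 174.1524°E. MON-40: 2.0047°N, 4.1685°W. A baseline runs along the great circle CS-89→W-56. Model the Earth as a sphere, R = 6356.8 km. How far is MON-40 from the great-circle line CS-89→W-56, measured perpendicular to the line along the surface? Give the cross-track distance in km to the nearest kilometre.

2282 km

δ₁₃ = central angle CS-89→MON-40 = 1.470902 rad  (haversine)
θ₁₃ = bearing CS-89→MON-40 = 269.128°,  θ₁₂ = bearing CS-89→W-56 = 68.449°
dₓₜ = R·arcsin(sin δ₁₃ · sin(θ₁₃ − θ₁₂)) = 6356.8·arcsin(0.99501·sin(200.679°)) = -2282.311 km
|dₓₜ| = 2282.311 km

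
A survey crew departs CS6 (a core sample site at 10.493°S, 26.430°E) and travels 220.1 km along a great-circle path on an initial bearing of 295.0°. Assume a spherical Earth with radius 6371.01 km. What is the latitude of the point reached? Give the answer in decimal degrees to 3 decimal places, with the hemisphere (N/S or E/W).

9.651°S

δ = d/R = 220.1/6371.01 = 0.034547 rad
φ₂ = arcsin(sin φ₁ cos δ + cos φ₁ sin δ cos θ)
   = arcsin(-0.18212·0.99940 + 0.98328·0.03454·0.42262) = -9.65142°
λ₂ = λ₁ + atan2(sin θ sin δ cos φ₁, cos δ − sin φ₁ sin φ₂) = 24.61035°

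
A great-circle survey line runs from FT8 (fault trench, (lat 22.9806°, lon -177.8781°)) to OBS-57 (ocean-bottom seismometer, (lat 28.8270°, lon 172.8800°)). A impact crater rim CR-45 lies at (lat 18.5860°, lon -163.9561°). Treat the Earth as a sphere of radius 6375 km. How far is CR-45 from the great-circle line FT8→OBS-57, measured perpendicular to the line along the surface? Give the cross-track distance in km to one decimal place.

542.6 km

δ₁₃ = central angle FT8→CR-45 = 0.239630 rad  (haversine)
θ₁₃ = bearing FT8→CR-45 = 106.084°,  θ₁₂ = bearing FT8→OBS-57 = 307.072°
dₓₜ = R·arcsin(sin δ₁₃ · sin(θ₁₃ − θ₁₂)) = 6375·arcsin(0.23734·sin(-200.988°)) = 542.586 km
|dₓₜ| = 542.586 km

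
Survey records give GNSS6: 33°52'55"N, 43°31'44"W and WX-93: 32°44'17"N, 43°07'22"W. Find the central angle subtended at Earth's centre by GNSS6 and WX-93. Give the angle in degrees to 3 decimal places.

1.193°

GNSS6: φ = +33.88194°, λ = -43.52889°
WX-93: φ = +32.73806°, λ = -43.12278°
Δφ = -1.1439°,  Δλ = 0.4061°
a = sin²(Δφ/2) + cos φ₁ cos φ₂ sin²(Δλ/2) = 0.000108
c = 2·arcsin(√a) = 0.020825 rad = 1.1932°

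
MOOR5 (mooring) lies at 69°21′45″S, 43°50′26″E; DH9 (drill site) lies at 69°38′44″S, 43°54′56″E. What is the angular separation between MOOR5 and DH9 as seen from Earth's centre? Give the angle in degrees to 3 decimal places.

0.284°

MOOR5: φ = -69.36250°, λ = +43.84056°
DH9: φ = -69.64556°, λ = +43.91556°
Δφ = -0.2831°,  Δλ = 0.0750°
a = sin²(Δφ/2) + cos φ₁ cos φ₂ sin²(Δλ/2) = 0.000006
c = 2·arcsin(√a) = 0.004961 rad = 0.2843°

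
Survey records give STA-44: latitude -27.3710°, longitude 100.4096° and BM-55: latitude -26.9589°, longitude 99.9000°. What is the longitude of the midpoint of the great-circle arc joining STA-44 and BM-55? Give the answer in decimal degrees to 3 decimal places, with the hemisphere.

Bx = cos φ₂ cos Δλ = 0.891297,  By = cos φ₂ sin Δλ = -0.007928
φₘ = atan2(sin φ₁ + sin φ₂, √((cos φ₁ + Bx)² + By²)) = -27.16518°
λₘ = λ₁ + atan2(By, cos φ₁ + Bx) = 100.15433°

100.154°E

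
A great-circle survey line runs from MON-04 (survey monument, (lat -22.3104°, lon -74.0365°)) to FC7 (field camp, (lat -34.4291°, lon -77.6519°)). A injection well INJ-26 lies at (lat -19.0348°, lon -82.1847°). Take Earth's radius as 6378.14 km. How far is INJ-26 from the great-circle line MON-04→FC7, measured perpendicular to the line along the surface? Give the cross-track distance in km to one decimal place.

914.6 km

δ₁₃ = central angle MON-04→INJ-26 = 0.144782 rad  (haversine)
θ₁₃ = bearing MON-04→INJ-26 = 291.773°,  θ₁₂ = bearing MON-04→FC7 = 193.875°
dₓₜ = R·arcsin(sin δ₁₃ · sin(θ₁₃ − θ₁₂)) = 6378.14·arcsin(0.14428·sin(97.897°)) = 914.619 km
|dₓₜ| = 914.619 km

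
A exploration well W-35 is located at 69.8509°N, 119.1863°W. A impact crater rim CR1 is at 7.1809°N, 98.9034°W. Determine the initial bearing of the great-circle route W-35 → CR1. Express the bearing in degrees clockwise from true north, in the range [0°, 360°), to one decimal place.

157.5°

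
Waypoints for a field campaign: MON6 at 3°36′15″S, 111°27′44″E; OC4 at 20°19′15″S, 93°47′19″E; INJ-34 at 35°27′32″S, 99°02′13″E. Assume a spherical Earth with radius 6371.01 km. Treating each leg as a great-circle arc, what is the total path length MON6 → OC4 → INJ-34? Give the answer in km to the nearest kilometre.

MON6: φ = -3.60417°, λ = +111.46222°
OC4: φ = -20.32083°, λ = +93.78861°
INJ-34: φ = -35.45889°, λ = +99.03694°
MON6→OC4: c = 0.418830 rad, d = 2668.37 km
OC4→INJ-34: c = 0.276206 rad, d = 1759.71 km
Total = 2668.37 + 1759.71 = 4428.08 km

4428 km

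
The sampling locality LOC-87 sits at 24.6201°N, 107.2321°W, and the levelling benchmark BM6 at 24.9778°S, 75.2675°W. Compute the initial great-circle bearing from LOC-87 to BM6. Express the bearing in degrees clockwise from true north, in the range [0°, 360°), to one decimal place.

145.7°

Δλ = 31.9646°
y = sin Δλ · cos φ₂ = 0.479882
x = cos φ₁ sin φ₂ − sin φ₁ cos φ₂ cos Δλ = -0.704256
θ = atan2(y, x) = 145.7294° → 145.7294° (mod 360°)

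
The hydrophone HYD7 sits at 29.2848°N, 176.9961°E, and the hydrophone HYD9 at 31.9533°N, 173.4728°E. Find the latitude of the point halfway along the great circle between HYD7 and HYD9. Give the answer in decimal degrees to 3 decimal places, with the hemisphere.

Bx = cos φ₂ cos Δλ = 0.846876,  By = cos φ₂ sin Δλ = -0.052143
φₘ = atan2(sin φ₁ + sin φ₂, √((cos φ₁ + Bx)² + By²)) = 30.63092°
λₘ = λ₁ + atan2(By, cos φ₁ + Bx) = 175.25874°

30.631°N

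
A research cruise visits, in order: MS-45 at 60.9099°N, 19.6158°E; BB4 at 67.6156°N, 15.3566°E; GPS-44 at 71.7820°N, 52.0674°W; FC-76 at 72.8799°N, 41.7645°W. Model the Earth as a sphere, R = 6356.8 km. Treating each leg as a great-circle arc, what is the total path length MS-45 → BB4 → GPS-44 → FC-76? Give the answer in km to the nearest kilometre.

3633 km

MS-45→BB4: c = 0.121337 rad, d = 771.31 km
BB4→GPS-44: c = 0.392365 rad, d = 2494.18 km
GPS-44→FC-76: c = 0.057758 rad, d = 367.15 km
Total = 771.31 + 2494.18 + 367.15 = 3632.65 km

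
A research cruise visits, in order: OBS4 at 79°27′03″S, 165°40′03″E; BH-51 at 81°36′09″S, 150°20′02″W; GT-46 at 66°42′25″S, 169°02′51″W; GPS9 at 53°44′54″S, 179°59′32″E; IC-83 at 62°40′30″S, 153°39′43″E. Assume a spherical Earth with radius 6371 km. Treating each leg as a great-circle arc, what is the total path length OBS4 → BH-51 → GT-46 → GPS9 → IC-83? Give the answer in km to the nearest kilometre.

5919 km

OBS4: φ = -79.45083°, λ = +165.66750°
BH-51: φ = -81.60250°, λ = -150.33389°
GT-46: φ = -66.70694°, λ = -169.04750°
GPS9: φ = -53.74833°, λ = +179.99222°
IC-83: φ = -62.67500°, λ = +153.66194°
OBS4→BH-51: c = 0.128217 rad, d = 816.87 km
BH-51→GT-46: c = 0.271599 rad, d = 1730.36 km
GT-46→GPS9: c = 0.244465 rad, d = 1557.49 km
GPS9→IC-83: c = 0.284771 rad, d = 1814.28 km
Total = 816.87 + 1730.36 + 1557.49 + 1814.28 = 5918.99 km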